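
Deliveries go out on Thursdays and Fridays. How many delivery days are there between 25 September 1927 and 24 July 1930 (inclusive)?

25 September 1927 is a Sunday.
The range spans 1034 days (inclusive of both endpoints).
1034 = 7 × 147 + 5, so there are 147 full weeks plus 5 extra days.
Each full week contributes 2 days from the set (Thu, Fri): 147 × 2 = 294.
The 5 extra days are Sunday, Monday, Tuesday, Wednesday, Thursday — 1 of them qualifies.
Total: 294 + 1 = 295.

295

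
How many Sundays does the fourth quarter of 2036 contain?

October 1, 2036 is a Wednesday.
The range spans 92 days (inclusive of both endpoints).
92 = 7 × 13 + 1, so there are 13 full weeks plus 1 extra day.
Each full week contributes one Sunday: 13 so far.
The 1 extra day is Wednesday — none qualify.
Total: 13 + 0 = 13.

13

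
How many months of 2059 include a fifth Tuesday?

4

A month has five Tuesdays exactly when Tuesday falls within its first (length − 28) days.
Jan: 31 days, starts Wed → 5 of Wed, Thu, Fri
Feb: 28 days, starts Sat → 5 of (none)
Mar: 31 days, starts Sat → 5 of Sat, Sun, Mon
Apr: 30 days, starts Tue → 5 of Tue, Wed ✓
May: 31 days, starts Thu → 5 of Thu, Fri, Sat
Jun: 30 days, starts Sun → 5 of Sun, Mon
Jul: 31 days, starts Tue → 5 of Tue, Wed, Thu ✓
Aug: 31 days, starts Fri → 5 of Fri, Sat, Sun
Sep: 30 days, starts Mon → 5 of Mon, Tue ✓
Oct: 31 days, starts Wed → 5 of Wed, Thu, Fri
Nov: 30 days, starts Sat → 5 of Sat, Sun
Dec: 31 days, starts Mon → 5 of Mon, Tue, Wed ✓
Months with five Tuesdays: Apr, Jul, Sep, Dec.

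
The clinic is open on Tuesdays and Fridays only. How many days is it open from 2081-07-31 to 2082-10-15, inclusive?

126

2081-07-31 is a Thursday.
That's 442 days from start to end, counting both.
442 = 7 × 63 + 1, so there are 63 full weeks plus 1 extra day.
Each full week contributes 2 days from the set (Tue, Fri): 63 × 2 = 126.
The 1 extra day is Thu — none qualify.
Total: 126 + 0 = 126.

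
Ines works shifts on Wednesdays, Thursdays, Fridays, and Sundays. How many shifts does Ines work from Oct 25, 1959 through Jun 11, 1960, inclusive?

132

Oct 25, 1959 is a Sunday.
From Oct 25, 1959 to Jun 11, 1960 is 231 days inclusive.
231 = 7 × 33, so the span is exactly 33 full weeks.
Each full week contributes 4 days from the set (Wed, Thu, Fri, Sun): 33 × 4 = 132.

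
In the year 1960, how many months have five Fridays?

A month has five Fridays exactly when Friday falls within its first (length − 28) days.
Jan: 31 days, starts Fri → 5 of Fri, Sat, Sun ✓
Feb: 29 days, starts Mon → 5 of Mon
Mar: 31 days, starts Tue → 5 of Tue, Wed, Thu
Apr: 30 days, starts Fri → 5 of Fri, Sat ✓
May: 31 days, starts Sun → 5 of Sun, Mon, Tue
Jun: 30 days, starts Wed → 5 of Wed, Thu
Jul: 31 days, starts Fri → 5 of Fri, Sat, Sun ✓
Aug: 31 days, starts Mon → 5 of Mon, Tue, Wed
Sep: 30 days, starts Thu → 5 of Thu, Fri ✓
Oct: 31 days, starts Sat → 5 of Sat, Sun, Mon
Nov: 30 days, starts Tue → 5 of Tue, Wed
Dec: 31 days, starts Thu → 5 of Thu, Fri, Sat ✓
Months with five Fridays: Jan, Apr, Jul, Sep, Dec.

5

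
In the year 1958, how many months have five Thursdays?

A month has five Thursdays exactly when Thursday falls within its first (length − 28) days.
Jan: 31 days, starts Wed → 5 of Wed, Thu, Fri ✓
Feb: 28 days, starts Sat → 5 of (none)
Mar: 31 days, starts Sat → 5 of Sat, Sun, Mon
Apr: 30 days, starts Tue → 5 of Tue, Wed
May: 31 days, starts Thu → 5 of Thu, Fri, Sat ✓
Jun: 30 days, starts Sun → 5 of Sun, Mon
Jul: 31 days, starts Tue → 5 of Tue, Wed, Thu ✓
Aug: 31 days, starts Fri → 5 of Fri, Sat, Sun
Sep: 30 days, starts Mon → 5 of Mon, Tue
Oct: 31 days, starts Wed → 5 of Wed, Thu, Fri ✓
Nov: 30 days, starts Sat → 5 of Sat, Sun
Dec: 31 days, starts Mon → 5 of Mon, Tue, Wed
Months with five Thursdays: Jan, May, Jul, Oct.

4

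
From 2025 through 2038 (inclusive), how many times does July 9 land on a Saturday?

1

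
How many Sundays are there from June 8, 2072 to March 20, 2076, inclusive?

197

June 8, 2072 is a Wednesday.
From June 8, 2072 to March 20, 2076 is 1382 days inclusive.
1382 = 7 × 197 + 3, so there are 197 full weeks plus 3 extra days.
Each full week contributes one Sunday: 197 so far.
The 3 extra days are Wed, Thu, Fri — none qualify.
Total: 197 + 0 = 197.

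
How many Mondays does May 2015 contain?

4

May 1, 2015 is a Friday.
The range spans 31 days (inclusive of both endpoints).
31 = 7 × 4 + 3, so there are 4 full weeks plus 3 extra days.
Each full week contributes one Monday: 4 so far.
The 3 extra days are Fri, Sat, Sun — none qualify.
Total: 4 + 0 = 4.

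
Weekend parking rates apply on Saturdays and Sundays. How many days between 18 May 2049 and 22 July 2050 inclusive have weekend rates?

18 May 2049 is a Tuesday.
From 18 May 2049 to 22 July 2050 is 431 days inclusive.
431 = 7 × 61 + 4, so there are 61 full weeks plus 4 extra days.
Each full week contributes 2 weekend days (Sat, Sun): 61 × 2 = 122.
The 4 extra days are Tuesday, Wednesday, Thursday, Friday — none qualify.
Total: 122 + 0 = 122.

122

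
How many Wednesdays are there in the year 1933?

52

Jan 1, 1933 is a Sunday.
From Jan 1, 1933 to Dec 31, 1933 is 365 days inclusive.
365 = 7 × 52 + 1, so there are 52 full weeks plus 1 extra day.
Each full week contributes one Wednesday: 52 so far.
The 1 extra day is Sunday — none qualify.
Total: 52 + 0 = 52.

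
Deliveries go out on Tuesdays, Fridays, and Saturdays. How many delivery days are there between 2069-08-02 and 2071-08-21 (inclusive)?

322

2069-08-02 is a Friday.
From 2069-08-02 to 2071-08-21 is 750 days inclusive.
750 = 7 × 107 + 1, so there are 107 full weeks plus 1 extra day.
Each full week contributes 3 days from the set (Tue, Fri, Sat): 107 × 3 = 321.
The 1 extra day is Fri — 1 of them qualifies.
Total: 321 + 1 = 322.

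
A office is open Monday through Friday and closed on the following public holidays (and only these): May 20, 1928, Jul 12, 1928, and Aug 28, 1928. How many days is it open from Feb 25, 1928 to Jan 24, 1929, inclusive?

237 working days

Feb 25, 1928 is a Saturday.
The range spans 335 days (inclusive of both endpoints).
335 = 7 × 47 + 6, so there are 47 full weeks plus 6 extra days.
Each full week contributes 5 weekdays (Mon–Fri): 47 × 5 = 235.
The 6 extra days are Sat, Sun, Mon, Tue, Wed, Thu — 4 of them qualify.
Total: 235 + 4 = 239.
Holidays: May 20, 1928 (Sun); Jul 12, 1928 (Thu); Aug 28, 1928 (Tue).
2 of the 3 holidays fall on weekdays; the rest are weekends and were already excluded.
Business days: 239 − 2 = 237.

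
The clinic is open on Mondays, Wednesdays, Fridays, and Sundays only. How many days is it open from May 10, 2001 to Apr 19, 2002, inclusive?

197

May 10, 2001 is a Thursday.
That's 345 days from start to end, counting both.
345 = 7 × 49 + 2, so there are 49 full weeks plus 2 extra days.
Each full week contributes 4 days from the set (Mon, Wed, Fri, Sun): 49 × 4 = 196.
The 2 extra days are Thu, Fri — 1 of them qualifies.
Total: 196 + 1 = 197.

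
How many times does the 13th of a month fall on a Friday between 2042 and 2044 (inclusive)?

5

Friday-the-13ths by year:
2042: Jun
2043: Feb, Mar, Nov
2044: May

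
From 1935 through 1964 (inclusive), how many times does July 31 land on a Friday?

5

Day of week of July 31 in each year:
1935: Wed, 1936: Fri ✓, 1937: Sat, 1938: Sun, 1939: Mon, 1940: Wed, 1941: Thu, 1942: Fri ✓, 1943: Sat, 1944: Mon, 1945: Tue, 1946: Wed, 1947: Thu, 1948: Sat, 1949: Sun, 1950: Mon, 1951: Tue, 1952: Thu, 1953: Fri ✓, 1954: Sat, 1955: Sun, 1956: Tue, 1957: Wed, 1958: Thu, 1959: Fri ✓, 1960: Sun, 1961: Mon, 1962: Tue, 1963: Wed, 1964: Fri ✓
Fridays: 1936, 1942, 1953, 1959, 1964.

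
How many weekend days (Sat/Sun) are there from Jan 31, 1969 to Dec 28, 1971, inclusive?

304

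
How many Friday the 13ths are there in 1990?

The 13th falls on a Friday when the month's 13th has weekday Fri.
Jan 13 is Sat; Feb 13 is Tue; Mar 13 is Tue; Apr 13 is Fri ✓; May 13 is Sun; Jun 13 is Wed; Jul 13 is Fri ✓; Aug 13 is Mon; Sep 13 is Thu; Oct 13 is Sat; Nov 13 is Tue; Dec 13 is Thu.
Friday the 13ths: Apr, Jul.

2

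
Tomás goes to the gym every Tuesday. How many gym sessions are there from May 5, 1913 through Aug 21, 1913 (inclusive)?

16 Tuesdays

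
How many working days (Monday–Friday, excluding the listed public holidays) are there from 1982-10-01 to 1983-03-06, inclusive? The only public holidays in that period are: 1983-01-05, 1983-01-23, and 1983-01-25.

109

1982-10-01 is a Friday.
That's 157 days from start to end, counting both.
157 = 7 × 22 + 3, so there are 22 full weeks plus 3 extra days.
Each full week contributes 5 weekdays (Mon–Fri): 22 × 5 = 110.
The 3 extra days are Fri, Sat, Sun — 1 of them qualifies.
Total: 110 + 1 = 111.
Holidays: 1983-01-05 (Wed); 1983-01-23 (Sun); 1983-01-25 (Tue).
2 of the 3 holidays fall on weekdays; the rest are weekends and were already excluded.
Business days: 111 − 2 = 109.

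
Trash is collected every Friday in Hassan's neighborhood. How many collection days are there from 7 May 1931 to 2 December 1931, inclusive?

30 Fridays

7 May 1931 is a Thursday.
That's 210 days from start to end, counting both.
210 = 7 × 30, so the span is exactly 30 full weeks.
Each full week contributes one Friday: 30 so far.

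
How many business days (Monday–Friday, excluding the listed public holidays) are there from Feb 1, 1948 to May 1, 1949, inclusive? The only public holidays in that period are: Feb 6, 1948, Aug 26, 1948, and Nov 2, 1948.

Feb 1, 1948 is a Sunday.
That's 456 days from start to end, counting both.
456 = 7 × 65 + 1, so there are 65 full weeks plus 1 extra day.
Each full week contributes 5 weekdays (Mon–Fri): 65 × 5 = 325.
The 1 extra day is Sunday — none qualify.
Total: 325 + 0 = 325.
Holidays: Feb 6, 1948 (Fri); Aug 26, 1948 (Thu); Nov 2, 1948 (Tue).
All 3 holidays fall on weekdays, so subtract 3.
Business days: 325 − 3 = 322.

322 business days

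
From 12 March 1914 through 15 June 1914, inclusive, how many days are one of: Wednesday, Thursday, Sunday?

12 March 1914 is a Thursday.
That's 96 days from start to end, counting both.
96 = 7 × 13 + 5, so there are 13 full weeks plus 5 extra days.
Each full week contributes 3 days from the set (Wed, Thu, Sun): 13 × 3 = 39.
The 5 extra days are Thu, Fri, Sat, Sun, Mon — 2 of them qualify.
Total: 39 + 2 = 41.

41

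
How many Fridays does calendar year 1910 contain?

Jan 1, 1910 is a Saturday.
The range spans 365 days (inclusive of both endpoints).
365 = 7 × 52 + 1, so there are 52 full weeks plus 1 extra day.
Each full week contributes one Friday: 52 so far.
The 1 extra day is Sat — none qualify.
Total: 52 + 0 = 52.

52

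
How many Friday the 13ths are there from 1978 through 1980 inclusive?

Friday-the-13ths by year:
1978: Jan, Oct
1979: Apr, Jul
1980: Jun

5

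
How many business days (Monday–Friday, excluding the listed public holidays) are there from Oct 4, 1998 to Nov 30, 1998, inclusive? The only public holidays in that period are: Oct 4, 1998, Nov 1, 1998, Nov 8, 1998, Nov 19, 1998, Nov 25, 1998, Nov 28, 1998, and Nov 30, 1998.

Oct 4, 1998 is a Sunday.
That's 58 days from start to end, counting both.
58 = 7 × 8 + 2, so there are 8 full weeks plus 2 extra days.
Each full week contributes 5 weekdays (Mon–Fri): 8 × 5 = 40.
The 2 extra days are Sunday, Monday — 1 of them qualifies.
Total: 40 + 1 = 41.
Holidays: Oct 4, 1998 (Sun); Nov 1, 1998 (Sun); Nov 8, 1998 (Sun); Nov 19, 1998 (Thu); Nov 25, 1998 (Wed); Nov 28, 1998 (Sat); Nov 30, 1998 (Mon).
3 of the 7 holidays fall on weekdays; the rest are weekends and were already excluded.
Business days: 41 − 3 = 38.

38 business days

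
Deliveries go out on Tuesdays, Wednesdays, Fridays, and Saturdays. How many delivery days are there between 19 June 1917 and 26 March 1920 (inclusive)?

579

19 June 1917 is a Tuesday.
The range spans 1012 days (inclusive of both endpoints).
1012 = 7 × 144 + 4, so there are 144 full weeks plus 4 extra days.
Each full week contributes 4 days from the set (Tue, Wed, Fri, Sat): 144 × 4 = 576.
The 4 extra days are Tue, Wed, Thu, Fri — 3 of them qualify.
Total: 576 + 3 = 579.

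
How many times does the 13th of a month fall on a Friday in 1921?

The 13th falls on a Friday when the month's 13th has weekday Fri.
Jan 13 is Thu; Feb 13 is Sun; Mar 13 is Sun; Apr 13 is Wed; May 13 is Fri ✓; Jun 13 is Mon; Jul 13 is Wed; Aug 13 is Sat; Sep 13 is Tue; Oct 13 is Thu; Nov 13 is Sun; Dec 13 is Tue.
Friday the 13ths: May.

1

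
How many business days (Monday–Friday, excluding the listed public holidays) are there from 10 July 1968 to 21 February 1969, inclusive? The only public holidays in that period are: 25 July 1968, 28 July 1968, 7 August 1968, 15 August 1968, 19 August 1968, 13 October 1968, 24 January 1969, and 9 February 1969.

158

10 July 1968 is a Wednesday.
The range spans 227 days (inclusive of both endpoints).
227 = 7 × 32 + 3, so there are 32 full weeks plus 3 extra days.
Each full week contributes 5 weekdays (Mon–Fri): 32 × 5 = 160.
The 3 extra days are Wednesday, Thursday, Friday — 3 of them qualify.
Total: 160 + 3 = 163.
Holidays: 25 July 1968 (Thu); 28 July 1968 (Sun); 7 August 1968 (Wed); 15 August 1968 (Thu); 19 August 1968 (Mon); 13 October 1968 (Sun); 24 January 1969 (Fri); 9 February 1969 (Sun).
5 of the 8 holidays fall on weekdays; the rest are weekends and were already excluded.
Business days: 163 − 5 = 158.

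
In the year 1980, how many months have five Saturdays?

4

A month has five Saturdays exactly when Saturday falls within its first (length − 28) days.
Jan: 31 days, starts Tue → 5 of Tue, Wed, Thu
Feb: 29 days, starts Fri → 5 of Fri
Mar: 31 days, starts Sat → 5 of Sat, Sun, Mon ✓
Apr: 30 days, starts Tue → 5 of Tue, Wed
May: 31 days, starts Thu → 5 of Thu, Fri, Sat ✓
Jun: 30 days, starts Sun → 5 of Sun, Mon
Jul: 31 days, starts Tue → 5 of Tue, Wed, Thu
Aug: 31 days, starts Fri → 5 of Fri, Sat, Sun ✓
Sep: 30 days, starts Mon → 5 of Mon, Tue
Oct: 31 days, starts Wed → 5 of Wed, Thu, Fri
Nov: 30 days, starts Sat → 5 of Sat, Sun ✓
Dec: 31 days, starts Mon → 5 of Mon, Tue, Wed
Months with five Saturdays: Mar, May, Aug, Nov.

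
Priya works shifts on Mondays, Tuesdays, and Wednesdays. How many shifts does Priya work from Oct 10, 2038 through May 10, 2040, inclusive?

Oct 10, 2038 is a Sunday.
The range spans 579 days (inclusive of both endpoints).
579 = 7 × 82 + 5, so there are 82 full weeks plus 5 extra days.
Each full week contributes 3 days from the set (Mon, Tue, Wed): 82 × 3 = 246.
The 5 extra days are Sunday, Monday, Tuesday, Wednesday, Thursday — 3 of them qualify.
Total: 246 + 3 = 249.

249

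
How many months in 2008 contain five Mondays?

4

A month has five Mondays exactly when Monday falls within its first (length − 28) days.
Jan: 31 days, starts Tue → 5 of Tue, Wed, Thu
Feb: 29 days, starts Fri → 5 of Fri
Mar: 31 days, starts Sat → 5 of Sat, Sun, Mon ✓
Apr: 30 days, starts Tue → 5 of Tue, Wed
May: 31 days, starts Thu → 5 of Thu, Fri, Sat
Jun: 30 days, starts Sun → 5 of Sun, Mon ✓
Jul: 31 days, starts Tue → 5 of Tue, Wed, Thu
Aug: 31 days, starts Fri → 5 of Fri, Sat, Sun
Sep: 30 days, starts Mon → 5 of Mon, Tue ✓
Oct: 31 days, starts Wed → 5 of Wed, Thu, Fri
Nov: 30 days, starts Sat → 5 of Sat, Sun
Dec: 31 days, starts Mon → 5 of Mon, Tue, Wed ✓
Months with five Mondays: Mar, Jun, Sep, Dec.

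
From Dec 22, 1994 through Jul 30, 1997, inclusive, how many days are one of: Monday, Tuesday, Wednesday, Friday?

Dec 22, 1994 is a Thursday.
The range spans 952 days (inclusive of both endpoints).
952 = 7 × 136, so the span is exactly 136 full weeks.
Each full week contributes 4 days from the set (Mon, Tue, Wed, Fri): 136 × 4 = 544.
Total: 544.

544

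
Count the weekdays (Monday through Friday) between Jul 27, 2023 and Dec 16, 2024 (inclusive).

363

Jul 27, 2023 is a Thursday.
That's 509 days from start to end, counting both.
509 = 7 × 72 + 5, so there are 72 full weeks plus 5 extra days.
Each full week contributes 5 weekdays (Mon–Fri): 72 × 5 = 360.
The 5 extra days are Thursday, Friday, Saturday, Sunday, Monday — 3 of them qualify.
Total: 360 + 3 = 363.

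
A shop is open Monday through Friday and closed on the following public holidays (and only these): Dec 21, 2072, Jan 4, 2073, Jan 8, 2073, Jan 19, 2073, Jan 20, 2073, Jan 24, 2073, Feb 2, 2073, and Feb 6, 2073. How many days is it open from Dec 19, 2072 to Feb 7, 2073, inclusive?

Dec 19, 2072 is a Monday.
From Dec 19, 2072 to Feb 7, 2073 is 51 days inclusive.
51 = 7 × 7 + 2, so there are 7 full weeks plus 2 extra days.
Each full week contributes 5 weekdays (Mon–Fri): 7 × 5 = 35.
The 2 extra days are Mon, Tue — 2 of them qualify.
Total: 35 + 2 = 37.
Holidays: Dec 21, 2072 (Wed); Jan 4, 2073 (Wed); Jan 8, 2073 (Sun); Jan 19, 2073 (Thu); Jan 20, 2073 (Fri); Jan 24, 2073 (Tue); Feb 2, 2073 (Thu); Feb 6, 2073 (Mon).
7 of the 8 holidays fall on weekdays; the rest are weekends and were already excluded.
Business days: 37 − 7 = 30.

30 business days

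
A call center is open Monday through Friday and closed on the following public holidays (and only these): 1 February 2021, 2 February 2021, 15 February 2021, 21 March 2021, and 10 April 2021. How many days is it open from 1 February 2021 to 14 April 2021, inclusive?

50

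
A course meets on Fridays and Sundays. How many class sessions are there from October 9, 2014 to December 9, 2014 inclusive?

18

October 9, 2014 is a Thursday.
The range spans 62 days (inclusive of both endpoints).
62 = 7 × 8 + 6, so there are 8 full weeks plus 6 extra days.
Each full week contributes 2 days from the set (Fri, Sun): 8 × 2 = 16.
The 6 extra days are Thu, Fri, Sat, Sun, Mon, Tue — 2 of them qualify.
Total: 16 + 2 = 18.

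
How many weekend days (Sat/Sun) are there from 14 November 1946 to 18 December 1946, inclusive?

14 November 1946 is a Thursday.
From 14 November 1946 to 18 December 1946 is 35 days inclusive.
35 = 7 × 5, so the span is exactly 5 full weeks.
Each full week contributes 2 weekend days (Sat, Sun): 5 × 2 = 10.

10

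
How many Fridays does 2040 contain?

Jan 1, 2040 is a Sunday.
The range spans 366 days (inclusive of both endpoints).
366 = 7 × 52 + 2, so there are 52 full weeks plus 2 extra days.
Each full week contributes one Friday: 52 so far.
The 2 extra days are Sun, Mon — none qualify.
Total: 52 + 0 = 52.

52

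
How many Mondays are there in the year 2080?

53

1 January 2080 is a Monday.
That's 366 days from start to end, counting both.
366 = 7 × 52 + 2, so there are 52 full weeks plus 2 extra days.
Each full week contributes one Monday: 52 so far.
The 2 extra days are Monday, Tuesday — 1 of them qualifies.
Total: 52 + 1 = 53.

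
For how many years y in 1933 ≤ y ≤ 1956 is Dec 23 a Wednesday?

3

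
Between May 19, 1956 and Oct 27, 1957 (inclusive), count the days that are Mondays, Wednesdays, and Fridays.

225

May 19, 1956 is a Saturday.
The range spans 527 days (inclusive of both endpoints).
527 = 7 × 75 + 2, so there are 75 full weeks plus 2 extra days.
Each full week contributes 3 days from the set (Mon, Wed, Fri): 75 × 3 = 225.
The 2 extra days are Sat, Sun — none qualify.
Total: 225 + 0 = 225.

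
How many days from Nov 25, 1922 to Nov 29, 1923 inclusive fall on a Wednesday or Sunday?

106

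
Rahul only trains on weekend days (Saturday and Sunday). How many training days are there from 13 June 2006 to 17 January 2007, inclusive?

62

13 June 2006 is a Tuesday.
From 13 June 2006 to 17 January 2007 is 219 days inclusive.
219 = 7 × 31 + 2, so there are 31 full weeks plus 2 extra days.
Each full week contributes 2 weekend days (Sat, Sun): 31 × 2 = 62.
The 2 extra days are Tue, Wed — none qualify.
Total: 62 + 0 = 62.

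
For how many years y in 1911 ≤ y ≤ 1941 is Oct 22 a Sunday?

5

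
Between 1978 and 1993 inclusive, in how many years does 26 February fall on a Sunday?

3

Day of week of February 26 in each year:
1978: Sun ✓, 1979: Mon, 1980: Tue, 1981: Thu, 1982: Fri, 1983: Sat, 1984: Sun ✓, 1985: Tue, 1986: Wed, 1987: Thu, 1988: Fri, 1989: Sun ✓, 1990: Mon, 1991: Tue, 1992: Wed, 1993: Fri
Sundays: 1978, 1984, 1989.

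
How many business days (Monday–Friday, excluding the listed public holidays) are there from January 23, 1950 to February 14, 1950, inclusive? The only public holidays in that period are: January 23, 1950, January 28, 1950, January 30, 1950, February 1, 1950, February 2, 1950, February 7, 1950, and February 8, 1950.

11 business days

January 23, 1950 is a Monday.
The range spans 23 days (inclusive of both endpoints).
23 = 7 × 3 + 2, so there are 3 full weeks plus 2 extra days.
Each full week contributes 5 weekdays (Mon–Fri): 3 × 5 = 15.
The 2 extra days are Mon, Tue — 2 of them qualify.
Total: 15 + 2 = 17.
Holidays: January 23, 1950 (Mon); January 28, 1950 (Sat); January 30, 1950 (Mon); February 1, 1950 (Wed); February 2, 1950 (Thu); February 7, 1950 (Tue); February 8, 1950 (Wed).
6 of the 7 holidays fall on weekdays; the rest are weekends and were already excluded.
Business days: 17 − 6 = 11.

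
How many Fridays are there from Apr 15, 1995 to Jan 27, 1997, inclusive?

Apr 15, 1995 is a Saturday.
The range spans 654 days (inclusive of both endpoints).
654 = 7 × 93 + 3, so there are 93 full weeks plus 3 extra days.
Each full week contributes one Friday: 93 so far.
The 3 extra days are Saturday, Sunday, Monday — none qualify.
Total: 93 + 0 = 93.

93 Fridays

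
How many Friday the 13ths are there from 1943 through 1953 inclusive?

Friday-the-13ths by year:
1943: Aug
1944: Oct
1945: Apr, Jul
1946: Sep, Dec
1947: Jun
1948: Feb, Aug
1949: May
1950: Jan, Oct
1951: Apr, Jul
1952: Jun
1953: Feb, Mar, Nov

18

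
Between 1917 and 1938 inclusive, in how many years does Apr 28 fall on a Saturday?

4

Day of week of April 28 in each year:
1917: Sat ✓, 1918: Sun, 1919: Mon, 1920: Wed, 1921: Thu, 1922: Fri, 1923: Sat ✓, 1924: Mon, 1925: Tue, 1926: Wed, 1927: Thu, 1928: Sat ✓, 1929: Sun, 1930: Mon, 1931: Tue, 1932: Thu, 1933: Fri, 1934: Sat ✓, 1935: Sun, 1936: Tue, 1937: Wed, 1938: Thu
Saturdays: 1917, 1923, 1928, 1934.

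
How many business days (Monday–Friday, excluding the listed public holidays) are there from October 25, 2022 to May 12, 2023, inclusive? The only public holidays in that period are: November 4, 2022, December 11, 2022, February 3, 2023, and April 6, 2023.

141

October 25, 2022 is a Tuesday.
From October 25, 2022 to May 12, 2023 is 200 days inclusive.
200 = 7 × 28 + 4, so there are 28 full weeks plus 4 extra days.
Each full week contributes 5 weekdays (Mon–Fri): 28 × 5 = 140.
The 4 extra days are Tuesday, Wednesday, Thursday, Friday — 4 of them qualify.
Total: 140 + 4 = 144.
Holidays: November 4, 2022 (Fri); December 11, 2022 (Sun); February 3, 2023 (Fri); April 6, 2023 (Thu).
3 of the 4 holidays fall on weekdays; the rest are weekends and were already excluded.
Business days: 144 − 3 = 141.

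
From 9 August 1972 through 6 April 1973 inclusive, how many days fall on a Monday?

34

9 August 1972 is a Wednesday.
The range spans 241 days (inclusive of both endpoints).
241 = 7 × 34 + 3, so there are 34 full weeks plus 3 extra days.
Each full week contributes one Monday: 34 so far.
The 3 extra days are Wed, Thu, Fri — none qualify.
Total: 34 + 0 = 34.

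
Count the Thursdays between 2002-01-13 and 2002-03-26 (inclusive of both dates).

2002-01-13 is a Sunday.
That's 73 days from start to end, counting both.
73 = 7 × 10 + 3, so there are 10 full weeks plus 3 extra days.
Each full week contributes one Thursday: 10 so far.
The 3 extra days are Sun, Mon, Tue — none qualify.
Total: 10 + 0 = 10.

10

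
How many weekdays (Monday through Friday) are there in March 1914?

22 weekdays

1 March 1914 is a Sunday.
From 1 March 1914 to 31 March 1914 is 31 days inclusive.
31 = 7 × 4 + 3, so there are 4 full weeks plus 3 extra days.
Each full week contributes 5 weekdays (Mon–Fri): 4 × 5 = 20.
The 3 extra days are Sunday, Monday, Tuesday — 2 of them qualify.
Total: 20 + 2 = 22.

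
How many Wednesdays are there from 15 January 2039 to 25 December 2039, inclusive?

49

15 January 2039 is a Saturday.
The range spans 345 days (inclusive of both endpoints).
345 = 7 × 49 + 2, so there are 49 full weeks plus 2 extra days.
Each full week contributes one Wednesday: 49 so far.
The 2 extra days are Saturday, Sunday — none qualify.
Total: 49 + 0 = 49.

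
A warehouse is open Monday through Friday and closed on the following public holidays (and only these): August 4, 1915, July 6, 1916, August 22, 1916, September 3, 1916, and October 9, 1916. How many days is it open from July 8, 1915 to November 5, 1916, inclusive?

July 8, 1915 is a Thursday.
That's 487 days from start to end, counting both.
487 = 7 × 69 + 4, so there are 69 full weeks plus 4 extra days.
Each full week contributes 5 weekdays (Mon–Fri): 69 × 5 = 345.
The 4 extra days are Thu, Fri, Sat, Sun — 2 of them qualify.
Total: 345 + 2 = 347.
Holidays: August 4, 1915 (Wed); July 6, 1916 (Thu); August 22, 1916 (Tue); September 3, 1916 (Sun); October 9, 1916 (Mon).
4 of the 5 holidays fall on weekdays; the rest are weekends and were already excluded.
Business days: 347 − 4 = 343.

343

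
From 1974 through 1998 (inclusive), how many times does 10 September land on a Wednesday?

Day of week of September 10 in each year:
1974: Tue, 1975: Wed ✓, 1976: Fri, 1977: Sat, 1978: Sun, 1979: Mon, 1980: Wed ✓, 1981: Thu, 1982: Fri, 1983: Sat, 1984: Mon, 1985: Tue, 1986: Wed ✓, 1987: Thu, 1988: Sat, 1989: Sun, 1990: Mon, 1991: Tue, 1992: Thu, 1993: Fri, 1994: Sat, 1995: Sun, 1996: Tue, 1997: Wed ✓, 1998: Thu
Wednesdays: 1975, 1980, 1986, 1997.

4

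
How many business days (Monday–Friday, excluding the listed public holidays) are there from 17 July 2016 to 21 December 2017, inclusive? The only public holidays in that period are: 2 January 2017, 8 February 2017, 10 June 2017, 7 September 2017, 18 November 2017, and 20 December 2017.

370

17 July 2016 is a Sunday.
From 17 July 2016 to 21 December 2017 is 523 days inclusive.
523 = 7 × 74 + 5, so there are 74 full weeks plus 5 extra days.
Each full week contributes 5 weekdays (Mon–Fri): 74 × 5 = 370.
The 5 extra days are Sun, Mon, Tue, Wed, Thu — 4 of them qualify.
Total: 370 + 4 = 374.
Holidays: 2 January 2017 (Mon); 8 February 2017 (Wed); 10 June 2017 (Sat); 7 September 2017 (Thu); 18 November 2017 (Sat); 20 December 2017 (Wed).
4 of the 6 holidays fall on weekdays; the rest are weekends and were already excluded.
Business days: 374 − 4 = 370.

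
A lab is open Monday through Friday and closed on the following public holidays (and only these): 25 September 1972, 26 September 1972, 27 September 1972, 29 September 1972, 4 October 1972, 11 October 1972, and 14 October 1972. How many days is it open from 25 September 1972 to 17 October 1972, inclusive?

11

25 September 1972 is a Monday.
The range spans 23 days (inclusive of both endpoints).
23 = 7 × 3 + 2, so there are 3 full weeks plus 2 extra days.
Each full week contributes 5 weekdays (Mon–Fri): 3 × 5 = 15.
The 2 extra days are Mon, Tue — 2 of them qualify.
Total: 15 + 2 = 17.
Holidays: 25 September 1972 (Mon); 26 September 1972 (Tue); 27 September 1972 (Wed); 29 September 1972 (Fri); 4 October 1972 (Wed); 11 October 1972 (Wed); 14 October 1972 (Sat).
6 of the 7 holidays fall on weekdays; the rest are weekends and were already excluded.
Business days: 17 − 6 = 11.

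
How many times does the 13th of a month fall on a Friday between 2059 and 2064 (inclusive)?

Friday-the-13ths by year:
2059: Jun
2060: Feb, Aug
2061: May
2062: Jan, Oct
2063: Apr, Jul
2064: Jun

9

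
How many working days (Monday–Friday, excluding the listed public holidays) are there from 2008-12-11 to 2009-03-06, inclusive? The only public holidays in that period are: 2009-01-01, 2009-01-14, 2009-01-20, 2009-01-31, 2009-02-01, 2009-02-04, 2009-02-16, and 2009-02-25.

56 working days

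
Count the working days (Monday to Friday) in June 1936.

22

1936-06-01 is a Monday.
The range spans 30 days (inclusive of both endpoints).
30 = 7 × 4 + 2, so there are 4 full weeks plus 2 extra days.
Each full week contributes 5 weekdays (Mon–Fri): 4 × 5 = 20.
The 2 extra days are Monday, Tuesday — 2 of them qualify.
Total: 20 + 2 = 22.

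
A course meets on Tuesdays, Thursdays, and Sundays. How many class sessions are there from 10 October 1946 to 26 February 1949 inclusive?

10 October 1946 is a Thursday.
From 10 October 1946 to 26 February 1949 is 871 days inclusive.
871 = 7 × 124 + 3, so there are 124 full weeks plus 3 extra days.
Each full week contributes 3 days from the set (Tue, Thu, Sun): 124 × 3 = 372.
The 3 extra days are Thursday, Friday, Saturday — 1 of them qualifies.
Total: 372 + 1 = 373.

373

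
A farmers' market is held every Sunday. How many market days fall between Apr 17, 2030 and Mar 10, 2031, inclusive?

Apr 17, 2030 is a Wednesday.
From Apr 17, 2030 to Mar 10, 2031 is 328 days inclusive.
328 = 7 × 46 + 6, so there are 46 full weeks plus 6 extra days.
Each full week contributes one Sunday: 46 so far.
The 6 extra days are Wed, Thu, Fri, Sat, Sun, Mon — 1 of them qualifies.
Total: 46 + 1 = 47.

47 Sundays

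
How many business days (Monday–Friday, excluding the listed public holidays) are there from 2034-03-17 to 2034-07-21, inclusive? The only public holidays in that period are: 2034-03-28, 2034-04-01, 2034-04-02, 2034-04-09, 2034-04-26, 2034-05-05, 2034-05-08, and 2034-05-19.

86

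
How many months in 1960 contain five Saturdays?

5

A month has five Saturdays exactly when Saturday falls within its first (length − 28) days.
Jan: 31 days, starts Fri → 5 of Fri, Sat, Sun ✓
Feb: 29 days, starts Mon → 5 of Mon
Mar: 31 days, starts Tue → 5 of Tue, Wed, Thu
Apr: 30 days, starts Fri → 5 of Fri, Sat ✓
May: 31 days, starts Sun → 5 of Sun, Mon, Tue
Jun: 30 days, starts Wed → 5 of Wed, Thu
Jul: 31 days, starts Fri → 5 of Fri, Sat, Sun ✓
Aug: 31 days, starts Mon → 5 of Mon, Tue, Wed
Sep: 30 days, starts Thu → 5 of Thu, Fri
Oct: 31 days, starts Sat → 5 of Sat, Sun, Mon ✓
Nov: 30 days, starts Tue → 5 of Tue, Wed
Dec: 31 days, starts Thu → 5 of Thu, Fri, Sat ✓
Months with five Saturdays: Jan, Apr, Jul, Oct, Dec.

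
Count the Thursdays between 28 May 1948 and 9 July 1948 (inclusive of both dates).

28 May 1948 is a Friday.
That's 43 days from start to end, counting both.
43 = 7 × 6 + 1, so there are 6 full weeks plus 1 extra day.
Each full week contributes one Thursday: 6 so far.
The 1 extra day is Friday — none qualify.
Total: 6 + 0 = 6.

6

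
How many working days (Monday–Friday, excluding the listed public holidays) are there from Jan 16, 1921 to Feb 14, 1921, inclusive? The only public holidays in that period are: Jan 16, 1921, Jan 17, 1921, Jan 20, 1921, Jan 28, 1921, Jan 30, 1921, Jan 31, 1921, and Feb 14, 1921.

Jan 16, 1921 is a Sunday.
The range spans 30 days (inclusive of both endpoints).
30 = 7 × 4 + 2, so there are 4 full weeks plus 2 extra days.
Each full week contributes 5 weekdays (Mon–Fri): 4 × 5 = 20.
The 2 extra days are Sunday, Monday — 1 of them qualifies.
Total: 20 + 1 = 21.
Holidays: Jan 16, 1921 (Sun); Jan 17, 1921 (Mon); Jan 20, 1921 (Thu); Jan 28, 1921 (Fri); Jan 30, 1921 (Sun); Jan 31, 1921 (Mon); Feb 14, 1921 (Mon).
5 of the 7 holidays fall on weekdays; the rest are weekends and were already excluded.
Business days: 21 − 5 = 16.

16 working days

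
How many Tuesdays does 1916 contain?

1916-01-01 is a Saturday.
From 1916-01-01 to 1916-12-31 is 366 days inclusive.
366 = 7 × 52 + 2, so there are 52 full weeks plus 2 extra days.
Each full week contributes one Tuesday: 52 so far.
The 2 extra days are Sat, Sun — none qualify.
Total: 52 + 0 = 52.

52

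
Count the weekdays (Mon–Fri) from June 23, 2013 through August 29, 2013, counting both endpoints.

49 weekdays

June 23, 2013 is a Sunday.
The range spans 68 days (inclusive of both endpoints).
68 = 7 × 9 + 5, so there are 9 full weeks plus 5 extra days.
Each full week contributes 5 weekdays (Mon–Fri): 9 × 5 = 45.
The 5 extra days are Sunday, Monday, Tuesday, Wednesday, Thursday — 4 of them qualify.
Total: 45 + 4 = 49.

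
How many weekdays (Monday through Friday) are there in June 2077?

2077-06-01 is a Tuesday.
That's 30 days from start to end, counting both.
30 = 7 × 4 + 2, so there are 4 full weeks plus 2 extra days.
Each full week contributes 5 weekdays (Mon–Fri): 4 × 5 = 20.
The 2 extra days are Tuesday, Wednesday — 2 of them qualify.
Total: 20 + 2 = 22.

22 weekdays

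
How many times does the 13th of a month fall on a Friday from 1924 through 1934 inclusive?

Friday-the-13ths by year:
1924: Jun
1925: Feb, Mar, Nov
1926: Aug
1927: May
1928: Jan, Apr, Jul
1929: Sep, Dec
1930: Jun
1931: Feb, Mar, Nov
1932: May
1933: Jan, Oct
1934: Apr, Jul

20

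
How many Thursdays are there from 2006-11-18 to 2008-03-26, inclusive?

2006-11-18 is a Saturday.
From 2006-11-18 to 2008-03-26 is 495 days inclusive.
495 = 7 × 70 + 5, so there are 70 full weeks plus 5 extra days.
Each full week contributes one Thursday: 70 so far.
The 5 extra days are Sat, Sun, Mon, Tue, Wed — none qualify.
Total: 70 + 0 = 70.

70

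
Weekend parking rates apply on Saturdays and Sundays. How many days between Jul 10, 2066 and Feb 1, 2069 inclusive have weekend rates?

Jul 10, 2066 is a Saturday.
From Jul 10, 2066 to Feb 1, 2069 is 938 days inclusive.
938 = 7 × 134, so the span is exactly 134 full weeks.
Each full week contributes 2 weekend days (Sat, Sun): 134 × 2 = 268.
Total: 268.

268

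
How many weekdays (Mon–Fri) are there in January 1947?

1947-01-01 is a Wednesday.
From 1947-01-01 to 1947-01-31 is 31 days inclusive.
31 = 7 × 4 + 3, so there are 4 full weeks plus 3 extra days.
Each full week contributes 5 weekdays (Mon–Fri): 4 × 5 = 20.
The 3 extra days are Wednesday, Thursday, Friday — 3 of them qualify.
Total: 20 + 3 = 23.

23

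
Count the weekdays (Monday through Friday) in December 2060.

23

2060-12-01 is a Wednesday.
From 2060-12-01 to 2060-12-31 is 31 days inclusive.
31 = 7 × 4 + 3, so there are 4 full weeks plus 3 extra days.
Each full week contributes 5 weekdays (Mon–Fri): 4 × 5 = 20.
The 3 extra days are Wed, Thu, Fri — 3 of them qualify.
Total: 20 + 3 = 23.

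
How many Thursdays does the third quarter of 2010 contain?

14

Jul 1, 2010 is a Thursday.
That's 92 days from start to end, counting both.
92 = 7 × 13 + 1, so there are 13 full weeks plus 1 extra day.
Each full week contributes one Thursday: 13 so far.
The 1 extra day is Thu — 1 of them qualifies.
Total: 13 + 1 = 14.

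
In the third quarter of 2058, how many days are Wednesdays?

13

July 1, 2058 is a Monday.
That's 92 days from start to end, counting both.
92 = 7 × 13 + 1, so there are 13 full weeks plus 1 extra day.
Each full week contributes one Wednesday: 13 so far.
The 1 extra day is Mon — none qualify.
Total: 13 + 0 = 13.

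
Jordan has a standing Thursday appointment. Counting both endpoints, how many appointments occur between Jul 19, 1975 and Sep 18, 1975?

9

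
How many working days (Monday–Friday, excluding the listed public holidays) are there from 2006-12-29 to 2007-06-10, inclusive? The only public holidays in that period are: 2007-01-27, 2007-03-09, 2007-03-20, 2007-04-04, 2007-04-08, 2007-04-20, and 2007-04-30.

2006-12-29 is a Friday.
The range spans 164 days (inclusive of both endpoints).
164 = 7 × 23 + 3, so there are 23 full weeks plus 3 extra days.
Each full week contributes 5 weekdays (Mon–Fri): 23 × 5 = 115.
The 3 extra days are Friday, Saturday, Sunday — 1 of them qualifies.
Total: 115 + 1 = 116.
Holidays: 2007-01-27 (Sat); 2007-03-09 (Fri); 2007-03-20 (Tue); 2007-04-04 (Wed); 2007-04-08 (Sun); 2007-04-20 (Fri); 2007-04-30 (Mon).
5 of the 7 holidays fall on weekdays; the rest are weekends and were already excluded.
Business days: 116 − 5 = 111.

111 working days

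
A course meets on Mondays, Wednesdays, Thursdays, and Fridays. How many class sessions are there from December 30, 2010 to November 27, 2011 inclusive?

190

December 30, 2010 is a Thursday.
That's 333 days from start to end, counting both.
333 = 7 × 47 + 4, so there are 47 full weeks plus 4 extra days.
Each full week contributes 4 days from the set (Mon, Wed, Thu, Fri): 47 × 4 = 188.
The 4 extra days are Thu, Fri, Sat, Sun — 2 of them qualify.
Total: 188 + 2 = 190.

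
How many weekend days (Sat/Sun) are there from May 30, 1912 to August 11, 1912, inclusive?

22

May 30, 1912 is a Thursday.
The range spans 74 days (inclusive of both endpoints).
74 = 7 × 10 + 4, so there are 10 full weeks plus 4 extra days.
Each full week contributes 2 weekend days (Sat, Sun): 10 × 2 = 20.
The 4 extra days are Thursday, Friday, Saturday, Sunday — 2 of them qualify.
Total: 20 + 2 = 22.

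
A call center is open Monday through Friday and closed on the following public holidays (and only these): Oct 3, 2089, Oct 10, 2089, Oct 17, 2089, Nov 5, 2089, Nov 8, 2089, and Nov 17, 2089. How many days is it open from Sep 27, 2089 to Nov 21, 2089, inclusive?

35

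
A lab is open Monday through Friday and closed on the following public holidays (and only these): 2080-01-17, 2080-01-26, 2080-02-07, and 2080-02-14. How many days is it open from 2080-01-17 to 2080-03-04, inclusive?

30

2080-01-17 is a Wednesday.
The range spans 48 days (inclusive of both endpoints).
48 = 7 × 6 + 6, so there are 6 full weeks plus 6 extra days.
Each full week contributes 5 weekdays (Mon–Fri): 6 × 5 = 30.
The 6 extra days are Wed, Thu, Fri, Sat, Sun, Mon — 4 of them qualify.
Total: 30 + 4 = 34.
Holidays: 2080-01-17 (Wed); 2080-01-26 (Fri); 2080-02-07 (Wed); 2080-02-14 (Wed).
All 4 holidays fall on weekdays, so subtract 4.
Business days: 34 − 4 = 30.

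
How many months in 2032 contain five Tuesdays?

4

A month has five Tuesdays exactly when Tuesday falls within its first (length − 28) days.
Jan: 31 days, starts Thu → 5 of Thu, Fri, Sat
Feb: 29 days, starts Sun → 5 of Sun
Mar: 31 days, starts Mon → 5 of Mon, Tue, Wed ✓
Apr: 30 days, starts Thu → 5 of Thu, Fri
May: 31 days, starts Sat → 5 of Sat, Sun, Mon
Jun: 30 days, starts Tue → 5 of Tue, Wed ✓
Jul: 31 days, starts Thu → 5 of Thu, Fri, Sat
Aug: 31 days, starts Sun → 5 of Sun, Mon, Tue ✓
Sep: 30 days, starts Wed → 5 of Wed, Thu
Oct: 31 days, starts Fri → 5 of Fri, Sat, Sun
Nov: 30 days, starts Mon → 5 of Mon, Tue ✓
Dec: 31 days, starts Wed → 5 of Wed, Thu, Fri
Months with five Tuesdays: Mar, Jun, Aug, Nov.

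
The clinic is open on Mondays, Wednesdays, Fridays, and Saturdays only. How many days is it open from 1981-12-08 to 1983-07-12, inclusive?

332

1981-12-08 is a Tuesday.
That's 582 days from start to end, counting both.
582 = 7 × 83 + 1, so there are 83 full weeks plus 1 extra day.
Each full week contributes 4 days from the set (Mon, Wed, Fri, Sat): 83 × 4 = 332.
The 1 extra day is Tue — none qualify.
Total: 332 + 0 = 332.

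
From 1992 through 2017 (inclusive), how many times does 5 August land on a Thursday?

4

Day of week of August 5 in each year:
1992: Wed, 1993: Thu ✓, 1994: Fri, 1995: Sat, 1996: Mon, 1997: Tue, 1998: Wed, 1999: Thu ✓, 2000: Sat, 2001: Sun, 2002: Mon, 2003: Tue, 2004: Thu ✓, 2005: Fri, 2006: Sat, 2007: Sun, 2008: Tue, 2009: Wed, 2010: Thu ✓, 2011: Fri, 2012: Sun, 2013: Mon, 2014: Tue, 2015: Wed, 2016: Fri, 2017: Sat
Thursdays: 1993, 1999, 2004, 2010.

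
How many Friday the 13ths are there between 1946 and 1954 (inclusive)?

Friday-the-13ths by year:
1946: Sep, Dec
1947: Jun
1948: Feb, Aug
1949: May
1950: Jan, Oct
1951: Apr, Jul
1952: Jun
1953: Feb, Mar, Nov
1954: Aug

15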